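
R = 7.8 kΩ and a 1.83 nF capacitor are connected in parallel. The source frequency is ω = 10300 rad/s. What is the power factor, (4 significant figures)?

0.9894

X_C = 1/(ωC) = 53050 Ω
Parallel: admittances add. Y = 1/R + jωC
Y = (0.0001282 + j1.885e-05) S
|Y| = 0.0001296 S → |Z| = 1/|Y| = 7717 Ω, ∠Z = −∠Y = -8.364°
cos φ = cos(-8.364°) = 0.9894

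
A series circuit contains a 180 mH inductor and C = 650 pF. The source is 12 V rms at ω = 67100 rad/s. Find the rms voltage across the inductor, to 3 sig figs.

X_L = ωL = 12100 Ω
X_C = 1/(ωC) = 22900 Ω
Net reactance X = X_L − X_C = -10800 Ω
Z = − j10800 Ω
|Z| = √(0² + 10800²) = 10800 Ω
I = V/|Z| = 1.11 mA
V_L = I·|Z_L| = 0.00111 × 12100 = 13.4 V

13.4 V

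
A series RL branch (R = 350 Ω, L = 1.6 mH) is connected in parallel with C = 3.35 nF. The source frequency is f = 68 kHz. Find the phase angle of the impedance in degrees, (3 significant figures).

-24.6°

ω = 2πf = 427300 rad/s
X_L = ωL = 684 Ω
X_C = 1/(ωC) = 699 Ω
Branch 1 (R+jX_L): Z₁ = 350 + j684 Ω, |Z₁| = 768 Ω
Branch 2 (−jX_C): Z₂ = −j699 Ω
Parallel: Z = Z₁Z₂/(Z₁+Z₂), |Z| = 1530 Ω, ∠Z = -24.6°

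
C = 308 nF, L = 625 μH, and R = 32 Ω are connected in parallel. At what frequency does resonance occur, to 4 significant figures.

ω₀ = 1/√(LC) = 1/√(0.000625 × 3.08e-07) = 72070 rad/s
f₀ = ω₀/(2π) = 11.47 kHz

11.47 kHz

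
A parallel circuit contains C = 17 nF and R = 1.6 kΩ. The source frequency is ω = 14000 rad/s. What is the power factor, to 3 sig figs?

0.935

X_C = 1/(ωC) = 4200 Ω
Parallel: admittances add. Y = 1/R + jωC
Y = (0.000625 + j0.000238) S
|Y| = 0.000669 S → |Z| = 1/|Y| = 1500 Ω, ∠Z = −∠Y = -20.8°
cos φ = cos(-20.8°) = 0.935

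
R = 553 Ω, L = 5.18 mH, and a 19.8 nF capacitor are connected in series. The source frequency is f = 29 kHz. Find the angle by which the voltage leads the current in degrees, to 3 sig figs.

50.3°

ω = 2πf = 182200 rad/s
X_L = ωL = 944 Ω
X_C = 1/(ωC) = 277 Ω
Net reactance X = X_L − X_C = 667 Ω
Z = 553 + j667 Ω
|Z| = √(553² + 667²) = 866 Ω
∠Z = arctan(667/553) = 50.3°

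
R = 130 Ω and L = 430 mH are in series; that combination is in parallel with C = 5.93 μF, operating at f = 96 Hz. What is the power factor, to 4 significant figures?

ω = 2πf = 603.2 rad/s
X_L = ωL = 259.4 Ω
X_C = 1/(ωC) = 279.6 Ω
Branch 1 (R+jX_L): Z₁ = 130.0 + j259.4 Ω, |Z₁| = 290.1 Ω
Branch 2 (−jX_C): Z₂ = −j279.6 Ω
Parallel: Z = Z₁Z₂/(Z₁+Z₂), |Z| = 616.5 Ω, ∠Z = -17.79°
cos φ = cos(-17.79°) = 0.9522

0.9522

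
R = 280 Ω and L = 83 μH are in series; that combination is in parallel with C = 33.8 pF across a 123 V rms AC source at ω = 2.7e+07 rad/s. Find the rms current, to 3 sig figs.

X_L = ωL = 2240 Ω
X_C = 1/(ωC) = 1100 Ω
Branch 1 (R+jX_L): Z₁ = 280 + j2240 Ω, |Z₁| = 2260 Ω
Branch 2 (−jX_C): Z₂ = −j1100 Ω
Parallel: Z = Z₁Z₂/(Z₁+Z₂), |Z| = 2100 Ω, ∠Z = -83.4°
I = V/|Z| = 123/2100 = 58.6 mA

58.6 mA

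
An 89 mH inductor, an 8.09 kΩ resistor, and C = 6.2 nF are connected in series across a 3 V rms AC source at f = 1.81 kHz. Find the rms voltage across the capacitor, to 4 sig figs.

ω = 2πf = 11370 rad/s
X_L = ωL = 1012 Ω
X_C = 1/(ωC) = 14180 Ω
Net reactance X = X_L − X_C = -13170 Ω
Z = 8090 − j13170 Ω
|Z| = √(8090² + 13170²) = 15460 Ω
I = V/|Z| = 194.1 μA
V_C = I·|Z_C| = 0.0001941 × 14180 = 2.753 V

2.753 V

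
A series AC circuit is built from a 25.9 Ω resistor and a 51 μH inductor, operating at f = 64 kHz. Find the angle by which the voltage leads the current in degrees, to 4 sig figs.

ω = 2πf = 402100 rad/s
X_L = ωL = 20.51 Ω
Z = 25.90 + j20.51 Ω
|Z| = √(25.90² + 20.51²) = 33.04 Ω
∠Z = arctan(20.51/25.90) = 38.37°

38.37°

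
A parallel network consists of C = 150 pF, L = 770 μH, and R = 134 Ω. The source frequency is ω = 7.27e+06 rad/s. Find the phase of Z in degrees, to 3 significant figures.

X_L = ωL = 5600 Ω
X_C = 1/(ωC) = 917 Ω
Parallel: admittances add. Y = 1/R + 1/(jωL) + jωC
Y = (0.00746 + j0.000912) S
|Y| = 0.00752 S → |Z| = 1/|Y| = 133 Ω, ∠Z = −∠Y = -6.97°

-6.97°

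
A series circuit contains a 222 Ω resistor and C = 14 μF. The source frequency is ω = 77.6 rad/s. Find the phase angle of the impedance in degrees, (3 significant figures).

X_C = 1/(ωC) = 920 Ω
Z = 222 − j920 Ω
|Z| = √(222² + 920²) = 947 Ω
∠Z = arctan(-920/222) = -76.4°

-76.4°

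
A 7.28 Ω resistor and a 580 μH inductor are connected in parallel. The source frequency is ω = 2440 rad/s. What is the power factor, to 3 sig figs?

X_L = ωL = 1.42 Ω
Parallel: admittances add. Y = 1/R + 1/(jωL)
Y = (0.137 − j0.707) S
|Y| = 0.720 S → |Z| = 1/|Y| = 1.39 Ω, ∠Z = −∠Y = 79.0°
cos φ = cos(79.0°) = 0.191

0.191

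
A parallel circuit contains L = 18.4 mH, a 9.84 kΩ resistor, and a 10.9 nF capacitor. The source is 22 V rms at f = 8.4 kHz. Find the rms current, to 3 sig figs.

ω = 2πf = 52780 rad/s
X_L = ωL = 971 Ω
X_C = 1/(ωC) = 1740 Ω
Parallel: admittances add. Y = 1/R + 1/(jωL) + jωC
Y = (0.000102 − j0.000454) S
|Y| = 0.000466 S → |Z| = 1/|Y| = 2150 Ω, ∠Z = −∠Y = 77.4°
I = V/|Z| = 22/2150 = 10.2 mA

10.2 mA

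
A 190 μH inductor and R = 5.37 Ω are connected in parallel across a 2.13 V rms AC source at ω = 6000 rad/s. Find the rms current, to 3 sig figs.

X_L = ωL = 1.14 Ω
Parallel: admittances add. Y = 1/R + 1/(jωL)
Y = (0.186 − j0.877) S
|Y| = 0.897 S → |Z| = 1/|Y| = 1.12 Ω, ∠Z = −∠Y = 78.0°
I = V/|Z| = 2.13/1.12 = 1.91 A

1.91 A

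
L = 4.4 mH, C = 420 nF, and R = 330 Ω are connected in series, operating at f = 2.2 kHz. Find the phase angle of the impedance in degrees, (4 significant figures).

-18.66°

ω = 2πf = 13820 rad/s
X_L = ωL = 60.82 Ω
X_C = 1/(ωC) = 172.2 Ω
Net reactance X = X_L − X_C = -111.4 Ω
Z = 330.0 − j111.4 Ω
|Z| = √(330.0² + 111.4²) = 348.3 Ω
∠Z = arctan(-111.4/330.0) = -18.66°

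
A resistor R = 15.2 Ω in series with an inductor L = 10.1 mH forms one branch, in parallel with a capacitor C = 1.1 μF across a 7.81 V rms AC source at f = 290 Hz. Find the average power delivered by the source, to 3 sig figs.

1.63 W

ω = 2πf = 1822 rad/s
X_L = ωL = 18.4 Ω
X_C = 1/(ωC) = 499 Ω
Branch 1 (R+jX_L): Z₁ = 15.2 + j18.4 Ω, |Z₁| = 23.9 Ω
Branch 2 (−jX_C): Z₂ = −j499 Ω
Parallel: Z = Z₁Z₂/(Z₁+Z₂), |Z| = 24.8 Ω, ∠Z = 48.6°
I = V/|Z| = 315 mA
P = VI cos φ = 7.81 × 0.315 × cos(48.6°) = 1.63 W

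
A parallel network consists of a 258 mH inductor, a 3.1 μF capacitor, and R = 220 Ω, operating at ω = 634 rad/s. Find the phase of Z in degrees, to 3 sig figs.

42.4°

X_L = ωL = 164 Ω
X_C = 1/(ωC) = 509 Ω
Parallel: admittances add. Y = 1/R + 1/(jωL) + jωC
Y = (0.00455 − j0.00415) S
|Y| = 0.00615 S → |Z| = 1/|Y| = 163 Ω, ∠Z = −∠Y = 42.4°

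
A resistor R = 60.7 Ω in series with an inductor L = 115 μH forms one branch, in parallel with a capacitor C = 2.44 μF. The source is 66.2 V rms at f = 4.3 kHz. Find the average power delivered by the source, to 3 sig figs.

72.0 W

ω = 2πf = 27020 rad/s
X_L = ωL = 3.11 Ω
X_C = 1/(ωC) = 15.2 Ω
Branch 1 (R+jX_L): Z₁ = 60.7 + j3.11 Ω, |Z₁| = 60.8 Ω
Branch 2 (−jX_C): Z₂ = −j15.2 Ω
Parallel: Z = Z₁Z₂/(Z₁+Z₂), |Z| = 14.9 Ω, ∠Z = -75.8°
I = V/|Z| = 4.44 A
P = VI cos φ = 66.2 × 4.44 × cos(-75.8°) = 72.0 W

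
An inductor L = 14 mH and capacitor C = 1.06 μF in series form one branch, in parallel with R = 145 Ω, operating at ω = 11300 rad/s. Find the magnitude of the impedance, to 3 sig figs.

66.4 Ω

X_L = ωL = 158 Ω
X_C = 1/(ωC) = 83.5 Ω
Branch 1: Z₁ = R = 145 Ω
Branch 2 (series LC): Z₂ = j(X_L − X_C) = j74.7 Ω
Parallel: Z = Z₁Z₂/(Z₁+Z₂), |Z| = 66.4 Ω, ∠Z = 62.7°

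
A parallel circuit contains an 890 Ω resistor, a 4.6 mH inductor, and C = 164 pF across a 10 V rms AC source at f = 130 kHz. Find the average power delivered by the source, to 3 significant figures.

ω = 2πf = 816800 rad/s
X_L = ωL = 3760 Ω
X_C = 1/(ωC) = 7470 Ω
Parallel: admittances add. Y = 1/R + 1/(jωL) + jωC
Y = (0.00112 − j0.000132) S
|Y| = 0.00113 S → |Z| = 1/|Y| = 884 Ω, ∠Z = −∠Y = 6.71°
I = V/|Z| = 11.3 mA
P = VI cos φ = 10 × 0.0113 × cos(6.71°) = 112 mW

112 mW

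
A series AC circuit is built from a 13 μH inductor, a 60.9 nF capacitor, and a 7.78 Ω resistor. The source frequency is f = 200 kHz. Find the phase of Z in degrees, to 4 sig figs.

22.79°

ω = 2πf = 1.257e+06 rad/s
X_L = ωL = 16.34 Ω
X_C = 1/(ωC) = 13.07 Ω
Net reactance X = X_L − X_C = 3.269 Ω
Z = 7.780 + j3.269 Ω
|Z| = √(7.780² + 3.269²) = 8.439 Ω
∠Z = arctan(3.269/7.780) = 22.79°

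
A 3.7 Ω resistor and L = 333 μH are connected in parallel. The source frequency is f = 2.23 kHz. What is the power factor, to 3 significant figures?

ω = 2πf = 14010 rad/s
X_L = ωL = 4.67 Ω
Parallel: admittances add. Y = 1/R + 1/(jωL)
Y = (0.270 − j0.214) S
|Y| = 0.345 S → |Z| = 1/|Y| = 2.90 Ω, ∠Z = −∠Y = 38.4°
cos φ = cos(38.4°) = 0.784

0.784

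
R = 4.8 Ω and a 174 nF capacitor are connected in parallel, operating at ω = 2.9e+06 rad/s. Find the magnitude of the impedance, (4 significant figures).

X_C = 1/(ωC) = 1.982 Ω
Parallel: admittances add. Y = 1/R + jωC
Y = (0.2083 + j0.5046) S
|Y| = 0.5459 S → |Z| = 1/|Y| = 1.832 Ω, ∠Z = −∠Y = -67.57°

1.832 Ω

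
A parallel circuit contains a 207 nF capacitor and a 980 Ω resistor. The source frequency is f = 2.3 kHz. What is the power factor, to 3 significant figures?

ω = 2πf = 14450 rad/s
X_C = 1/(ωC) = 334 Ω
Parallel: admittances add. Y = 1/R + jωC
Y = (0.00102 + j0.00299) S
|Y| = 0.00316 S → |Z| = 1/|Y| = 316 Ω, ∠Z = −∠Y = -71.2°
cos φ = cos(-71.2°) = 0.323

0.323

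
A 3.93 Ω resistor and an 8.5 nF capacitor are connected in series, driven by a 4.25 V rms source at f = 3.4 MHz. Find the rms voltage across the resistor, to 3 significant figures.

ω = 2πf = 2.136e+07 rad/s
X_C = 1/(ωC) = 5.51 Ω
Z = 3.93 − j5.51 Ω
|Z| = √(3.93² + 5.51²) = 6.77 Ω
I = V/|Z| = 628 mA
V_R = I·|Z_R| = 0.628 × 3.93 = 2.47 V

2.47 V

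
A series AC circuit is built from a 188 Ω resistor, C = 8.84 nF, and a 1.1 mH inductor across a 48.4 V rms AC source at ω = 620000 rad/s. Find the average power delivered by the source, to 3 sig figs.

1.55 W

X_L = ωL = 682 Ω
X_C = 1/(ωC) = 182 Ω
Net reactance X = X_L − X_C = 500 Ω
Z = 188 + j500 Ω
|Z| = √(188² + 500²) = 534 Ω
∠Z = arctan(500/188) = 69.4°
I = V/|Z| = 90.7 mA
P = VI cos φ = 48.4 × 0.0907 × cos(69.4°) = 1.55 W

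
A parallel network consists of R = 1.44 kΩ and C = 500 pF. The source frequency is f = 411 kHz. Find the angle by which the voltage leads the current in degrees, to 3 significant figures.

-61.7°

ω = 2πf = 2.582e+06 rad/s
X_C = 1/(ωC) = 774 Ω
Parallel: admittances add. Y = 1/R + jωC
Y = (0.000694 + j0.00129) S
|Y| = 0.00147 S → |Z| = 1/|Y| = 682 Ω, ∠Z = −∠Y = -61.7°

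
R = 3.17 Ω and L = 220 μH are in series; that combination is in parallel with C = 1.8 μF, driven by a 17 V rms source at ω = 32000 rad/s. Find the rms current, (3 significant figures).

X_L = ωL = 7.04 Ω
X_C = 1/(ωC) = 17.4 Ω
Branch 1 (R+jX_L): Z₁ = 3.17 + j7.04 Ω, |Z₁| = 7.72 Ω
Branch 2 (−jX_C): Z₂ = −j17.4 Ω
Parallel: Z = Z₁Z₂/(Z₁+Z₂), |Z| = 12.4 Ω, ∠Z = 48.7°
I = V/|Z| = 17/12.4 = 1.37 A

1.37 A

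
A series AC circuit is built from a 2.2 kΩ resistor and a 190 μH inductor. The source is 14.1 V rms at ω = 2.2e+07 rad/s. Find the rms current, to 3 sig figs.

2.99 mA

X_L = ωL = 4180 Ω
Z = 2200 + j4180 Ω
|Z| = √(2200² + 4180²) = 4720 Ω
I = V/|Z| = 14.1/4720 = 2.99 mA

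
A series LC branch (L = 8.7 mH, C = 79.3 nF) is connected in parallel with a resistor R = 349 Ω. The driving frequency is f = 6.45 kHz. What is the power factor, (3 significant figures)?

0.118

ω = 2πf = 40530 rad/s
X_L = ωL = 353 Ω
X_C = 1/(ωC) = 311 Ω
Branch 1: Z₁ = R = 349 Ω
Branch 2 (series LC): Z₂ = j(X_L − X_C) = j41.4 Ω
Parallel: Z = Z₁Z₂/(Z₁+Z₂), |Z| = 41.1 Ω, ∠Z = 83.2°
cos φ = cos(83.2°) = 0.118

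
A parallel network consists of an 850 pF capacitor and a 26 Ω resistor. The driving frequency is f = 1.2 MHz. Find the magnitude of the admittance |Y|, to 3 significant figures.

39.0 mS

ω = 2πf = 7.54e+06 rad/s
X_C = 1/(ωC) = 156 Ω
Parallel: admittances add. Y = 1/R + jωC
Y = (0.0385 + j0.00641) S
|Y| = 0.0390 S → |Z| = 1/|Y| = 25.6 Ω, ∠Z = −∠Y = -9.46°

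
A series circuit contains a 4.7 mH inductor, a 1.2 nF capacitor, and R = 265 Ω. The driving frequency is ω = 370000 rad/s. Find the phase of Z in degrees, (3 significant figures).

X_L = ωL = 1740 Ω
X_C = 1/(ωC) = 2250 Ω
Net reactance X = X_L − X_C = -513 Ω
Z = 265 − j513 Ω
|Z| = √(265² + 513²) = 578 Ω
∠Z = arctan(-513/265) = -62.7°

-62.7°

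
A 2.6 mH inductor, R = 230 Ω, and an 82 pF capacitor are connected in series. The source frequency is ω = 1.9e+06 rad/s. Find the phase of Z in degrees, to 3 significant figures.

-81.2°

X_L = ωL = 4940 Ω
X_C = 1/(ωC) = 6420 Ω
Net reactance X = X_L − X_C = -1480 Ω
Z = 230 − j1480 Ω
|Z| = √(230² + 1480²) = 1500 Ω
∠Z = arctan(-1480/230) = -81.2°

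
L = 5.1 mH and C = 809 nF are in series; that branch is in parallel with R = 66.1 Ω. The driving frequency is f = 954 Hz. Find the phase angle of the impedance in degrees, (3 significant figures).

-20.6°

ω = 2πf = 5994 rad/s
X_L = ωL = 30.6 Ω
X_C = 1/(ωC) = 206 Ω
Branch 1: Z₁ = R = 66.1 Ω
Branch 2 (series LC): Z₂ = j(X_L − X_C) = −j176 Ω
Parallel: Z = Z₁Z₂/(Z₁+Z₂), |Z| = 61.9 Ω, ∠Z = -20.6°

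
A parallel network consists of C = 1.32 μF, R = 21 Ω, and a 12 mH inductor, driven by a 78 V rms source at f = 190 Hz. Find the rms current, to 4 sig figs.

ω = 2πf = 1194 rad/s
X_L = ωL = 14.33 Ω
X_C = 1/(ωC) = 634.6 Ω
Parallel: admittances add. Y = 1/R + 1/(jωL) + jωC
Y = (0.04762 − j0.06823) S
|Y| = 0.08320 S → |Z| = 1/|Y| = 12.02 Ω, ∠Z = −∠Y = 55.09°
I = V/|Z| = 78/12.02 = 6.490 A

6.490 A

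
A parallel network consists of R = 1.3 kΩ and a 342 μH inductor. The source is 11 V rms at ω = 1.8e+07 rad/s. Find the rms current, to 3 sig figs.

X_L = ωL = 6160 Ω
Parallel: admittances add. Y = 1/R + 1/(jωL)
Y = (0.000769 − j0.000162) S
|Y| = 0.000786 S → |Z| = 1/|Y| = 1270 Ω, ∠Z = −∠Y = 11.9°
I = V/|Z| = 11/1270 = 8.65 mA

8.65 mA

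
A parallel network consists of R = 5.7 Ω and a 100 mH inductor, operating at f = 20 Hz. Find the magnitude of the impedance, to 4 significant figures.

5.191 Ω

ω = 2πf = 125.7 rad/s
X_L = ωL = 12.57 Ω
Parallel: admittances add. Y = 1/R + 1/(jωL)
Y = (0.1754 − j0.07958) S
|Y| = 0.1926 S → |Z| = 1/|Y| = 5.191 Ω, ∠Z = −∠Y = 24.40°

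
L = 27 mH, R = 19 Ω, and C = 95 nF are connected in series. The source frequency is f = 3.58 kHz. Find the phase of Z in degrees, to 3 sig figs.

ω = 2πf = 22490 rad/s
X_L = ωL = 607 Ω
X_C = 1/(ωC) = 468 Ω
Net reactance X = X_L − X_C = 139 Ω
Z = 19.0 + j139 Ω
|Z| = √(19.0² + 139²) = 141 Ω
∠Z = arctan(139/19.0) = 82.2°

82.2°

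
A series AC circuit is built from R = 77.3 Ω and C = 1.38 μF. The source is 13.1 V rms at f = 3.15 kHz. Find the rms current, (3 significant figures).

153 mA

ω = 2πf = 19790 rad/s
X_C = 1/(ωC) = 36.6 Ω
Z = 77.3 − j36.6 Ω
|Z| = √(77.3² + 36.6²) = 85.5 Ω
I = V/|Z| = 13.1/85.5 = 153 mA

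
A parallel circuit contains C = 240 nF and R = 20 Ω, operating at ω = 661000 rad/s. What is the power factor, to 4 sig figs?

X_C = 1/(ωC) = 6.304 Ω
Parallel: admittances add. Y = 1/R + jωC
Y = (0.05000 + j0.1586) S
|Y| = 0.1663 S → |Z| = 1/|Y| = 6.012 Ω, ∠Z = −∠Y = -72.51°
cos φ = cos(-72.51°) = 0.3006

0.3006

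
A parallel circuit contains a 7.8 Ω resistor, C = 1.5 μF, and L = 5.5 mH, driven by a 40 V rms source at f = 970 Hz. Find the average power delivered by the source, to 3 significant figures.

ω = 2πf = 6095 rad/s
X_L = ωL = 33.5 Ω
X_C = 1/(ωC) = 109 Ω
Parallel: admittances add. Y = 1/R + 1/(jωL) + jωC
Y = (0.128 − j0.0207) S
|Y| = 0.130 S → |Z| = 1/|Y| = 7.70 Ω, ∠Z = −∠Y = 9.17°
I = V/|Z| = 5.19 A
P = VI cos φ = 40 × 5.19 × cos(9.17°) = 205 W

205 W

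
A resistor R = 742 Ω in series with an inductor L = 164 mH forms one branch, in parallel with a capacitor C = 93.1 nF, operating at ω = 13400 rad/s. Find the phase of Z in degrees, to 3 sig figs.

X_L = ωL = 2200 Ω
X_C = 1/(ωC) = 802 Ω
Branch 1 (R+jX_L): Z₁ = 742 + j2200 Ω, |Z₁| = 2320 Ω
Branch 2 (−jX_C): Z₂ = −j802 Ω
Parallel: Z = Z₁Z₂/(Z₁+Z₂), |Z| = 1180 Ω, ∠Z = -80.7°

-80.7°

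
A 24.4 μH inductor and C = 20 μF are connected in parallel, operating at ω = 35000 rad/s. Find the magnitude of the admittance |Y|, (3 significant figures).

X_L = ωL = 0.854 Ω
X_C = 1/(ωC) = 1.43 Ω
Parallel: admittances add. Y = 1/(jωL) + jωC
Y = (0 − j0.471) S
|Y| = 0.471 S → |Z| = 1/|Y| = 2.12 Ω, ∠Z = −∠Y = 90.0°

471 mS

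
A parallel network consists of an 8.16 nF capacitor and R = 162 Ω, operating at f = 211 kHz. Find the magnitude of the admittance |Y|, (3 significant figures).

12.5 mS

ω = 2πf = 1.326e+06 rad/s
X_C = 1/(ωC) = 92.4 Ω
Parallel: admittances add. Y = 1/R + jωC
Y = (0.00617 + j0.0108) S
|Y| = 0.0125 S → |Z| = 1/|Y| = 80.3 Ω, ∠Z = −∠Y = -60.3°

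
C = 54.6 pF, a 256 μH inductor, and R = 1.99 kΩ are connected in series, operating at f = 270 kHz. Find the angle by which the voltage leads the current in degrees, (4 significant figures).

-79.13°

ω = 2πf = 1.696e+06 rad/s
X_L = ωL = 434.3 Ω
X_C = 1/(ωC) = 10800 Ω
Net reactance X = X_L − X_C = -10360 Ω
Z = 1990 − j10360 Ω
|Z| = √(1990² + 10360²) = 10550 Ω
∠Z = arctan(-10360/1990) = -79.13°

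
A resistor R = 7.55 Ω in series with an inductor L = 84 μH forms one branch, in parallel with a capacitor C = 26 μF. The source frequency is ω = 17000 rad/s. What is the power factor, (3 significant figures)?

X_L = ωL = 1.43 Ω
X_C = 1/(ωC) = 2.26 Ω
Branch 1 (R+jX_L): Z₁ = 7.55 + j1.43 Ω, |Z₁| = 7.68 Ω
Branch 2 (−jX_C): Z₂ = −j2.26 Ω
Parallel: Z = Z₁Z₂/(Z₁+Z₂), |Z| = 2.29 Ω, ∠Z = -73.0°
cos φ = cos(-73.0°) = 0.293

0.293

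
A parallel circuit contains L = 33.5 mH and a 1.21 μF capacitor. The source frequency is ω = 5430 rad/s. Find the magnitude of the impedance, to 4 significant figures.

X_L = ωL = 181.9 Ω
X_C = 1/(ωC) = 152.2 Ω
Parallel: admittances add. Y = 1/(jωL) + jωC
Y = (0 + j0.001073) S
|Y| = 0.001073 S → |Z| = 1/|Y| = 932.0 Ω, ∠Z = −∠Y = -90.00°

932.0 Ω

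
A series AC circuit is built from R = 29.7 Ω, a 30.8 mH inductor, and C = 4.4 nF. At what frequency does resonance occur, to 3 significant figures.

13.7 kHz

ω₀ = 1/√(LC) = 1/√(0.0308 × 4.4e-09) = 85900 rad/s
f₀ = ω₀/(2π) = 13.7 kHz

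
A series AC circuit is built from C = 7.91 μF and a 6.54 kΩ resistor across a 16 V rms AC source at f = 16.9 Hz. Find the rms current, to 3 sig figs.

ω = 2πf = 106.2 rad/s
X_C = 1/(ωC) = 1190 Ω
Z = 6540 − j1190 Ω
|Z| = √(6540² + 1190²) = 6650 Ω
I = V/|Z| = 16/6650 = 2.41 mA

2.41 mA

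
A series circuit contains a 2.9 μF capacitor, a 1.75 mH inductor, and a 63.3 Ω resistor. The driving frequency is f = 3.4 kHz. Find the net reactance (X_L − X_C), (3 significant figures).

21.2 Ω

ω = 2πf = 21360 rad/s
X_L = ωL = 37.4 Ω
X_C = 1/(ωC) = 16.1 Ω
X = 37.4 − 16.1 = 21.2 Ω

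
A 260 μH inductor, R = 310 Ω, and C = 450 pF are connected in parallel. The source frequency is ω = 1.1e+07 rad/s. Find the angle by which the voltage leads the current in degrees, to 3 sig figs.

X_L = ωL = 2860 Ω
X_C = 1/(ωC) = 202 Ω
Parallel: admittances add. Y = 1/R + 1/(jωL) + jωC
Y = (0.00323 + j0.00460) S
|Y| = 0.00562 S → |Z| = 1/|Y| = 178 Ω, ∠Z = −∠Y = -55.0°

-55.0°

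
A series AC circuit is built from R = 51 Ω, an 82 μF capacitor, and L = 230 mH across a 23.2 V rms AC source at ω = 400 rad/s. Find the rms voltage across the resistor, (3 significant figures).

X_L = ωL = 92.0 Ω
X_C = 1/(ωC) = 30.5 Ω
Net reactance X = X_L − X_C = 61.5 Ω
Z = 51.0 + j61.5 Ω
|Z| = √(51.0² + 61.5²) = 79.9 Ω
I = V/|Z| = 290 mA
V_R = I·|Z_R| = 0.290 × 51.0 = 14.8 V

14.8 V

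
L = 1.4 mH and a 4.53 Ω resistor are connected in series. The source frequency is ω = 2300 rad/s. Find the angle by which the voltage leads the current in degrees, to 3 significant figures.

X_L = ωL = 3.22 Ω
Z = 4.53 + j3.22 Ω
|Z| = √(4.53² + 3.22²) = 5.56 Ω
∠Z = arctan(3.22/4.53) = 35.4°

35.4°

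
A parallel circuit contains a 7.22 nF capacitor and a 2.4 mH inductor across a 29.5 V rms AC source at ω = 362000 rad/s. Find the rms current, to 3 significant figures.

X_L = ωL = 869 Ω
X_C = 1/(ωC) = 383 Ω
Parallel: admittances add. Y = 1/(jωL) + jωC
Y = (0 + j0.00146) S
|Y| = 0.00146 S → |Z| = 1/|Y| = 684 Ω, ∠Z = −∠Y = -90.0°
I = V/|Z| = 29.5/684 = 43.1 mA

43.1 mA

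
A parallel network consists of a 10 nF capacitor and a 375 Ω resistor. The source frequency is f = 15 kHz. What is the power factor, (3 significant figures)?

ω = 2πf = 94250 rad/s
X_C = 1/(ωC) = 1060 Ω
Parallel: admittances add. Y = 1/R + jωC
Y = (0.00267 + j0.000942) S
|Y| = 0.00283 S → |Z| = 1/|Y| = 354 Ω, ∠Z = −∠Y = -19.5°
cos φ = cos(-19.5°) = 0.943

0.943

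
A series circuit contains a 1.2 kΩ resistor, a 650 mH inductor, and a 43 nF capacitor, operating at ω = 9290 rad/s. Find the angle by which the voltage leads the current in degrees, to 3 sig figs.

X_L = ωL = 6040 Ω
X_C = 1/(ωC) = 2500 Ω
Net reactance X = X_L − X_C = 3540 Ω
Z = 1200 + j3540 Ω
|Z| = √(1200² + 3540²) = 3730 Ω
∠Z = arctan(3540/1200) = 71.3°

71.3°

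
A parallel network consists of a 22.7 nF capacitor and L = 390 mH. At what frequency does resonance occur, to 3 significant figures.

ω₀ = 1/√(LC) = 1/√(0.39 × 2.27e-08) = 10630 rad/s
f₀ = ω₀/(2π) = 1.69 kHz

1.69 kHz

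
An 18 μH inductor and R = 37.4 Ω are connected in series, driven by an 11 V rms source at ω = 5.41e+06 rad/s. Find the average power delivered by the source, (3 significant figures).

416 mW

X_L = ωL = 97.4 Ω
Z = 37.4 + j97.4 Ω
|Z| = √(37.4² + 97.4²) = 104 Ω
∠Z = arctan(97.4/37.4) = 69.0°
I = V/|Z| = 105 mA
P = VI cos φ = 11 × 0.105 × cos(69.0°) = 416 mW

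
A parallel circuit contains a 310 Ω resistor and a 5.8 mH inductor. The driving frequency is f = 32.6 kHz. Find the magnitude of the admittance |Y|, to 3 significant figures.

ω = 2πf = 204800 rad/s
X_L = ωL = 1190 Ω
Parallel: admittances add. Y = 1/R + 1/(jωL)
Y = (0.00323 − j0.000842) S
|Y| = 0.00333 S → |Z| = 1/|Y| = 300 Ω, ∠Z = −∠Y = 14.6°

3.33 mS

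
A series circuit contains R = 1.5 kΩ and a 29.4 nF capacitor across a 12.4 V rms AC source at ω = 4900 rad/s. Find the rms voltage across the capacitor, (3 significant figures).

X_C = 1/(ωC) = 6940 Ω
Z = 1500 − j6940 Ω
|Z| = √(1500² + 6940²) = 7100 Ω
I = V/|Z| = 1.75 mA
V_C = I·|Z_C| = 0.00175 × 6940 = 12.1 V

12.1 V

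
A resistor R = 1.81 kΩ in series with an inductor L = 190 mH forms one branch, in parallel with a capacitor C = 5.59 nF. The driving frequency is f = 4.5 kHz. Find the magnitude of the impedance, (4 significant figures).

ω = 2πf = 28270 rad/s
X_L = ωL = 5372 Ω
X_C = 1/(ωC) = 6327 Ω
Branch 1 (R+jX_L): Z₁ = 1810 + j5372 Ω, |Z₁| = 5669 Ω
Branch 2 (−jX_C): Z₂ = −j6327 Ω
Parallel: Z = Z₁Z₂/(Z₁+Z₂), |Z| = 17530 Ω, ∠Z = 9.193°

17530 Ω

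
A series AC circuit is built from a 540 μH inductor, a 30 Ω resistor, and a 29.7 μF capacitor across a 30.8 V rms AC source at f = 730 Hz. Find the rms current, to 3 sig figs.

ω = 2πf = 4587 rad/s
X_L = ωL = 2.48 Ω
X_C = 1/(ωC) = 7.34 Ω
Net reactance X = X_L − X_C = -4.86 Ω
Z = 30.0 − j4.86 Ω
|Z| = √(30.0² + 4.86²) = 30.4 Ω
I = V/|Z| = 30.8/30.4 = 1.01 A

1.01 A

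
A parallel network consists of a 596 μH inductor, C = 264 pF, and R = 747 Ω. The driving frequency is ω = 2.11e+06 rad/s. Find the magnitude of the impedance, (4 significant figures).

X_L = ωL = 1258 Ω
X_C = 1/(ωC) = 1795 Ω
Parallel: admittances add. Y = 1/R + 1/(jωL) + jωC
Y = (0.001339 − j0.0002382) S
|Y| = 0.001360 S → |Z| = 1/|Y| = 735.5 Ω, ∠Z = −∠Y = 10.09°

735.5 Ω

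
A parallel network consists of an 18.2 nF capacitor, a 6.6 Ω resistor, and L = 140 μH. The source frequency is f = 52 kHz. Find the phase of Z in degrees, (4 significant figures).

5.997°

ω = 2πf = 326700 rad/s
X_L = ωL = 45.74 Ω
X_C = 1/(ωC) = 168.2 Ω
Parallel: admittances add. Y = 1/R + 1/(jωL) + jωC
Y = (0.1515 − j0.01592) S
|Y| = 0.1523 S → |Z| = 1/|Y| = 6.564 Ω, ∠Z = −∠Y = 5.997°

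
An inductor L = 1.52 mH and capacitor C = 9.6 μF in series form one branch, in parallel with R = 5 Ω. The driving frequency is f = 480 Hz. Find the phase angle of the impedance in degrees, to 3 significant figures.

-9.48°

ω = 2πf = 3016 rad/s
X_L = ωL = 4.58 Ω
X_C = 1/(ωC) = 34.5 Ω
Branch 1: Z₁ = R = 5.00 Ω
Branch 2 (series LC): Z₂ = j(X_L − X_C) = −j30.0 Ω
Parallel: Z = Z₁Z₂/(Z₁+Z₂), |Z| = 4.93 Ω, ∠Z = -9.48°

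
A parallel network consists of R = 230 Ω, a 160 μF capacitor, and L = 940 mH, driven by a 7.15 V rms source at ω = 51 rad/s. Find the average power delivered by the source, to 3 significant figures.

X_L = ωL = 47.9 Ω
X_C = 1/(ωC) = 123 Ω
Parallel: admittances add. Y = 1/R + 1/(jωL) + jωC
Y = (0.00435 − j0.0127) S
|Y| = 0.0134 S → |Z| = 1/|Y| = 74.5 Ω, ∠Z = −∠Y = 71.1°
I = V/|Z| = 96.0 mA
P = VI cos φ = 7.15 × 0.0960 × cos(71.1°) = 222 mW

222 mW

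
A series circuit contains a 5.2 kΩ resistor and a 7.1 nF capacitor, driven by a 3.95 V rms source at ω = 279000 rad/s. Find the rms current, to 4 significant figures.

X_C = 1/(ωC) = 504.8 Ω
Z = 5200 − j504.8 Ω
|Z| = √(5200² + 504.8²) = 5224 Ω
I = V/|Z| = 3.95/5224 = 756.1 μA

756.1 μA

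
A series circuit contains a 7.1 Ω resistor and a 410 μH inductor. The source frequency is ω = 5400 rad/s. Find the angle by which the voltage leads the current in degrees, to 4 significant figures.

17.32°

X_L = ωL = 2.214 Ω
Z = 7.100 + j2.214 Ω
|Z| = √(7.100² + 2.214²) = 7.437 Ω
∠Z = arctan(2.214/7.100) = 17.32°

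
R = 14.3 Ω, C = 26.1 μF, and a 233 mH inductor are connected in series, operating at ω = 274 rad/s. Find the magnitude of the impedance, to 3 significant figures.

77.3 Ω

X_L = ωL = 63.8 Ω
X_C = 1/(ωC) = 140 Ω
Net reactance X = X_L − X_C = -76.0 Ω
Z = 14.3 − j76.0 Ω
|Z| = √(14.3² + 76.0²) = 77.3 Ω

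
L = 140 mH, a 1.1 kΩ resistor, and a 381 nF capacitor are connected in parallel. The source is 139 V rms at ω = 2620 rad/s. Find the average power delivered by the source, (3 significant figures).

X_L = ωL = 367 Ω
X_C = 1/(ωC) = 1000 Ω
Parallel: admittances add. Y = 1/R + 1/(jωL) + jωC
Y = (0.000909 − j0.00173) S
|Y| = 0.00195 S → |Z| = 1/|Y| = 512 Ω, ∠Z = −∠Y = 62.3°
I = V/|Z| = 271 mA
P = VI cos φ = 139 × 0.271 × cos(62.3°) = 17.6 W

17.6 W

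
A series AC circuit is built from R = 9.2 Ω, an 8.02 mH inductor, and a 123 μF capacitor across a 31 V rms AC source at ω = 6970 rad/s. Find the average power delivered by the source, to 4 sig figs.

X_L = ωL = 55.90 Ω
X_C = 1/(ωC) = 1.166 Ω
Net reactance X = X_L − X_C = 54.73 Ω
Z = 9.200 + j54.73 Ω
|Z| = √(9.200² + 54.73²) = 55.50 Ω
∠Z = arctan(54.73/9.200) = 80.46°
I = V/|Z| = 558.6 mA
P = VI cos φ = 31 × 0.5586 × cos(80.46°) = 2.870 W

2.870 W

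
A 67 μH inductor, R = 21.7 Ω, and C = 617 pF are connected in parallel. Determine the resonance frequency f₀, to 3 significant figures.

ω₀ = 1/√(LC) = 1/√(6.7e-05 × 6.17e-10) = 4.918e+06 rad/s
f₀ = ω₀/(2π) = 783 kHz

783 kHz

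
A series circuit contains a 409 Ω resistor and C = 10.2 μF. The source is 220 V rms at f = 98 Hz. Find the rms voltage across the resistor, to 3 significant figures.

205 V

ω = 2πf = 615.8 rad/s
X_C = 1/(ωC) = 159 Ω
Z = 409 − j159 Ω
|Z| = √(409² + 159²) = 439 Ω
I = V/|Z| = 501 mA
V_R = I·|Z_R| = 0.501 × 409 = 205 V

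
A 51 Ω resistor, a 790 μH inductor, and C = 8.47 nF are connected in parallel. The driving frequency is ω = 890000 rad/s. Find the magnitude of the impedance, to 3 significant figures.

48.7 Ω

X_L = ωL = 703 Ω
X_C = 1/(ωC) = 133 Ω
Parallel: admittances add. Y = 1/R + 1/(jωL) + jωC
Y = (0.0196 + j0.00612) S
|Y| = 0.0205 S → |Z| = 1/|Y| = 48.7 Ω, ∠Z = −∠Y = -17.3°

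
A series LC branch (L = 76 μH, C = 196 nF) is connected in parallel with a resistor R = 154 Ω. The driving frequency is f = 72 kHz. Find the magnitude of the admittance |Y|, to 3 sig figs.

43.8 mS

ω = 2πf = 452400 rad/s
X_L = ωL = 34.4 Ω
X_C = 1/(ωC) = 11.3 Ω
Branch 1: Z₁ = R = 154 Ω
Branch 2 (series LC): Z₂ = j(X_L − X_C) = j23.1 Ω
Parallel: Z = Z₁Z₂/(Z₁+Z₂), |Z| = 22.8 Ω, ∠Z = 81.5°
|Y| = 1/|Z| = 43.8 mS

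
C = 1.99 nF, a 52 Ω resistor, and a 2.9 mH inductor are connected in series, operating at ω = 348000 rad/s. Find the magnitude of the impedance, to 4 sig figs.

437.9 Ω

X_L = ωL = 1009 Ω
X_C = 1/(ωC) = 1444 Ω
Net reactance X = X_L − X_C = -434.8 Ω
Z = 52.00 − j434.8 Ω
|Z| = √(52.00² + 434.8²) = 437.9 Ω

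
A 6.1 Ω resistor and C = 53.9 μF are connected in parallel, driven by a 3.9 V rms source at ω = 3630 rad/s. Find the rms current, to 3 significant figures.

X_C = 1/(ωC) = 5.11 Ω
Parallel: admittances add. Y = 1/R + jωC
Y = (0.164 + j0.196) S
|Y| = 0.255 S → |Z| = 1/|Y| = 3.92 Ω, ∠Z = −∠Y = -50.0°
I = V/|Z| = 3.9/3.92 = 996 mA

996 mA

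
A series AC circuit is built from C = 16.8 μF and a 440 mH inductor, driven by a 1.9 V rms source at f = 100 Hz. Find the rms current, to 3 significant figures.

ω = 2πf = 628.3 rad/s
X_L = ωL = 276 Ω
X_C = 1/(ωC) = 94.7 Ω
Net reactance X = X_L − X_C = 182 Ω
Z = j182 Ω
|Z| = √(0² + 182²) = 182 Ω
I = V/|Z| = 1.9/182 = 10.5 mA

10.5 mA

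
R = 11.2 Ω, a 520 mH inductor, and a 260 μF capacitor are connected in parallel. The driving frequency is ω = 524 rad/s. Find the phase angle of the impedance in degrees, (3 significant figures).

-56.0°

X_L = ωL = 272 Ω
X_C = 1/(ωC) = 7.34 Ω
Parallel: admittances add. Y = 1/R + 1/(jωL) + jωC
Y = (0.0893 + j0.133) S
|Y| = 0.160 S → |Z| = 1/|Y| = 6.26 Ω, ∠Z = −∠Y = -56.0°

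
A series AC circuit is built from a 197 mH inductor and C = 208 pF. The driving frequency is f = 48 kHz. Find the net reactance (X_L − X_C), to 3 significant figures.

43500 Ω

ω = 2πf = 301600 rad/s
X_L = ωL = 59400 Ω
X_C = 1/(ωC) = 15900 Ω
X = 59400 − 15900 = 43500 Ω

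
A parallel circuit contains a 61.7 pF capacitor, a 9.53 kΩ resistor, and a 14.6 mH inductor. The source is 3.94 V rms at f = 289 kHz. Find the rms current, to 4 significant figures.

506.6 μA

ω = 2πf = 1.816e+06 rad/s
X_L = ωL = 26510 Ω
X_C = 1/(ωC) = 8926 Ω
Parallel: admittances add. Y = 1/R + 1/(jωL) + jωC
Y = (0.0001049 + j7.432e-05) S
|Y| = 0.0001286 S → |Z| = 1/|Y| = 7777 Ω, ∠Z = −∠Y = -35.31°
I = V/|Z| = 3.94/7777 = 506.6 μA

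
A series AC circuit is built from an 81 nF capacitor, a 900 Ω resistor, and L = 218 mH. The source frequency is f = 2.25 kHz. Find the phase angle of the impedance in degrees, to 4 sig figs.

67.83°

ω = 2πf = 14140 rad/s
X_L = ωL = 3082 Ω
X_C = 1/(ωC) = 873.3 Ω
Net reactance X = X_L − X_C = 2209 Ω
Z = 900.0 + j2209 Ω
|Z| = √(900.0² + 2209²) = 2385 Ω
∠Z = arctan(2209/900.0) = 67.83°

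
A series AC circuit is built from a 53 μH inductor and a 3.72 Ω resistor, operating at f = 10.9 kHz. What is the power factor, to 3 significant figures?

0.716

ω = 2πf = 68490 rad/s
X_L = ωL = 3.63 Ω
Z = 3.72 + j3.63 Ω
|Z| = √(3.72² + 3.63²) = 5.20 Ω
∠Z = arctan(3.63/3.72) = 44.3°
cos φ = cos(44.3°) = 0.716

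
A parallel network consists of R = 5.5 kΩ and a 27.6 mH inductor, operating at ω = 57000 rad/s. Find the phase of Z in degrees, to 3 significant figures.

X_L = ωL = 1570 Ω
Parallel: admittances add. Y = 1/R + 1/(jωL)
Y = (0.000182 − j0.000636) S
|Y| = 0.000661 S → |Z| = 1/|Y| = 1510 Ω, ∠Z = −∠Y = 74.0°

74.0°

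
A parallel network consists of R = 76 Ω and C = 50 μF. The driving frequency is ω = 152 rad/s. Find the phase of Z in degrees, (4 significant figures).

X_C = 1/(ωC) = 131.6 Ω
Parallel: admittances add. Y = 1/R + jωC
Y = (0.01316 + j0.007600) S
|Y| = 0.01520 S → |Z| = 1/|Y| = 65.81 Ω, ∠Z = −∠Y = -30.01°

-30.01°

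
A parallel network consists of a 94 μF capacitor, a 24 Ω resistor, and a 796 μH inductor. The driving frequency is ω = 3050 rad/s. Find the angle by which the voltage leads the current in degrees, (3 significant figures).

X_L = ωL = 2.43 Ω
X_C = 1/(ωC) = 3.49 Ω
Parallel: admittances add. Y = 1/R + 1/(jωL) + jωC
Y = (0.0417 − j0.125) S
|Y| = 0.132 S → |Z| = 1/|Y| = 7.58 Ω, ∠Z = −∠Y = 71.6°

71.6°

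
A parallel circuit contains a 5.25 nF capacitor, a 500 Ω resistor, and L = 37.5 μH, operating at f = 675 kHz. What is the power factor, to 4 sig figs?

0.1242

ω = 2πf = 4.241e+06 rad/s
X_L = ωL = 159.0 Ω
X_C = 1/(ωC) = 44.91 Ω
Parallel: admittances add. Y = 1/R + 1/(jωL) + jωC
Y = (0.002000 + j0.01598) S
|Y| = 0.01610 S → |Z| = 1/|Y| = 62.10 Ω, ∠Z = −∠Y = -82.87°
cos φ = cos(-82.87°) = 0.1242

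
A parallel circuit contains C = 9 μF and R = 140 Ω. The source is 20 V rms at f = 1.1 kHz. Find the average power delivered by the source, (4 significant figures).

ω = 2πf = 6912 rad/s
X_C = 1/(ωC) = 16.08 Ω
Parallel: admittances add. Y = 1/R + jωC
Y = (0.007143 + j0.06220) S
|Y| = 0.06261 S → |Z| = 1/|Y| = 15.97 Ω, ∠Z = −∠Y = -83.45°
I = V/|Z| = 1.252 A
P = VI cos φ = 20 × 1.252 × cos(-83.45°) = 2.857 W

2.857 W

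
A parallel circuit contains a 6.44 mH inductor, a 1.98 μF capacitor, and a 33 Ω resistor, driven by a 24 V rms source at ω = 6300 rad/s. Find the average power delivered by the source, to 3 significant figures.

17.5 W

X_L = ωL = 40.6 Ω
X_C = 1/(ωC) = 80.2 Ω
Parallel: admittances add. Y = 1/R + 1/(jωL) + jωC
Y = (0.0303 − j0.0122) S
|Y| = 0.0327 S → |Z| = 1/|Y| = 30.6 Ω, ∠Z = −∠Y = 21.9°
I = V/|Z| = 784 mA
P = VI cos φ = 24 × 0.784 × cos(21.9°) = 17.5 W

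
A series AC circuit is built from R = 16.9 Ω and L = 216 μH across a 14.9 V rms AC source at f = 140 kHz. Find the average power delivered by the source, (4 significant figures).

103.1 mW

ω = 2πf = 879600 rad/s
X_L = ωL = 190.0 Ω
Z = 16.90 + j190.0 Ω
|Z| = √(16.90² + 190.0²) = 190.8 Ω
∠Z = arctan(190.0/16.90) = 84.92°
I = V/|Z| = 78.11 mA
P = VI cos φ = 14.9 × 0.07811 × cos(84.92°) = 103.1 mW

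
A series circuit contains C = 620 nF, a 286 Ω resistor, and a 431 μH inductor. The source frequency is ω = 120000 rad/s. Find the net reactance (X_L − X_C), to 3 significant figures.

X_L = ωL = 51.7 Ω
X_C = 1/(ωC) = 13.4 Ω
X = 51.7 − 13.4 = 38.3 Ω

38.3 Ω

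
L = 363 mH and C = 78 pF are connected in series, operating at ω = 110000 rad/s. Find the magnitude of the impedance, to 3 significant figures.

X_L = ωL = 39900 Ω
X_C = 1/(ωC) = 117000 Ω
Net reactance X = X_L − X_C = -76600 Ω
Z = − j76600 Ω
|Z| = √(0² + 76600²) = 76600 Ω

76600 Ω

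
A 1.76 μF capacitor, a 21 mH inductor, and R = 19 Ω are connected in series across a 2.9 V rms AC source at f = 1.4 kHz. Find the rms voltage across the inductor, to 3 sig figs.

ω = 2πf = 8796 rad/s
X_L = ωL = 185 Ω
X_C = 1/(ωC) = 64.6 Ω
Net reactance X = X_L − X_C = 120 Ω
Z = 19.0 + j120 Ω
|Z| = √(19.0² + 120²) = 122 Ω
I = V/|Z| = 23.8 mA
V_L = I·|Z_L| = 0.0238 × 185 = 4.40 V

4.40 V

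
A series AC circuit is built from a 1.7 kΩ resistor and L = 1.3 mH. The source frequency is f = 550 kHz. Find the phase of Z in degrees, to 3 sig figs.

ω = 2πf = 3.456e+06 rad/s
X_L = ωL = 4490 Ω
Z = 1700 + j4490 Ω
|Z| = √(1700² + 4490²) = 4800 Ω
∠Z = arctan(4490/1700) = 69.3°

69.3°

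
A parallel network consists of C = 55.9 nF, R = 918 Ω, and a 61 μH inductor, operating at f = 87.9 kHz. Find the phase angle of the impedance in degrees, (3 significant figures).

-47.5°

ω = 2πf = 552300 rad/s
X_L = ωL = 33.7 Ω
X_C = 1/(ωC) = 32.4 Ω
Parallel: admittances add. Y = 1/R + 1/(jωL) + jωC
Y = (0.00109 + j0.00119) S
|Y| = 0.00161 S → |Z| = 1/|Y| = 620 Ω, ∠Z = −∠Y = -47.5°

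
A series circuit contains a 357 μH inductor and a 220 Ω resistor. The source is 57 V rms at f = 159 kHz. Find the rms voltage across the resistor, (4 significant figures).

29.92 V

ω = 2πf = 999000 rad/s
X_L = ωL = 356.7 Ω
Z = 220.0 + j356.7 Ω
|Z| = √(220.0² + 356.7²) = 419.0 Ω
I = V/|Z| = 136.0 mA
V_R = I·|Z_R| = 0.1360 × 220.0 = 29.92 V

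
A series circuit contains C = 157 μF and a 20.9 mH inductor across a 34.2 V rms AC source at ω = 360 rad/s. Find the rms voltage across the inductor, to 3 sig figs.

25.3 V

X_L = ωL = 7.52 Ω
X_C = 1/(ωC) = 17.7 Ω
Net reactance X = X_L − X_C = -10.2 Ω
Z = − j10.2 Ω
|Z| = √(0² + 10.2²) = 10.2 Ω
I = V/|Z| = 3.36 A
V_L = I·|Z_L| = 3.36 × 7.52 = 25.3 V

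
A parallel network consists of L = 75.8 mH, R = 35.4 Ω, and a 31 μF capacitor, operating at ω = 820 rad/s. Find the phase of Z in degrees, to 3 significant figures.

X_L = ωL = 62.2 Ω
X_C = 1/(ωC) = 39.3 Ω
Parallel: admittances add. Y = 1/R + 1/(jωL) + jωC
Y = (0.0282 + j0.00933) S
|Y| = 0.0297 S → |Z| = 1/|Y| = 33.6 Ω, ∠Z = −∠Y = -18.3°

-18.3°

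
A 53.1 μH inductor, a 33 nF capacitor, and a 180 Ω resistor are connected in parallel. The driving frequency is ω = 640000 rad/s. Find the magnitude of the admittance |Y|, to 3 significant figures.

9.99 mS

X_L = ωL = 34.0 Ω
X_C = 1/(ωC) = 47.3 Ω
Parallel: admittances add. Y = 1/R + 1/(jωL) + jωC
Y = (0.00556 − j0.00831) S
|Y| = 0.00999 S → |Z| = 1/|Y| = 100 Ω, ∠Z = −∠Y = 56.2°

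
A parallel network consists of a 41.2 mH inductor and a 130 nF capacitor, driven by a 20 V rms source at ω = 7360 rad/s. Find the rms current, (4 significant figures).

X_L = ωL = 303.2 Ω
X_C = 1/(ωC) = 1045 Ω
Parallel: admittances add. Y = 1/(jωL) + jωC
Y = (0 − j0.002341) S
|Y| = 0.002341 S → |Z| = 1/|Y| = 427.2 Ω, ∠Z = −∠Y = 90.00°
I = V/|Z| = 20/427.2 = 46.82 mA

46.82 mA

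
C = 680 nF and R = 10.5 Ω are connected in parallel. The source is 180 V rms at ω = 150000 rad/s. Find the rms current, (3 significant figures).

X_C = 1/(ωC) = 9.80 Ω
Parallel: admittances add. Y = 1/R + jωC
Y = (0.0952 + j0.102) S
|Y| = 0.140 S → |Z| = 1/|Y| = 7.17 Ω, ∠Z = −∠Y = -47.0°
I = V/|Z| = 180/7.17 = 25.1 A

25.1 A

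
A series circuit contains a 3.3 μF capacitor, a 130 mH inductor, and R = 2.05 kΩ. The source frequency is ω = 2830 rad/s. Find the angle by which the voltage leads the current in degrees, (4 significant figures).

X_L = ωL = 367.9 Ω
X_C = 1/(ωC) = 107.1 Ω
Net reactance X = X_L − X_C = 260.8 Ω
Z = 2050 + j260.8 Ω
|Z| = √(2050² + 260.8²) = 2067 Ω
∠Z = arctan(260.8/2050) = 7.251°

7.251°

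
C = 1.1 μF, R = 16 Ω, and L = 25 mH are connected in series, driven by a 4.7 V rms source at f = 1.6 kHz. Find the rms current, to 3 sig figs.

29.1 mA

ω = 2πf = 10050 rad/s
X_L = ωL = 251 Ω
X_C = 1/(ωC) = 90.4 Ω
Net reactance X = X_L − X_C = 161 Ω
Z = 16.0 + j161 Ω
|Z| = √(16.0² + 161²) = 162 Ω
I = V/|Z| = 4.7/162 = 29.1 mA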